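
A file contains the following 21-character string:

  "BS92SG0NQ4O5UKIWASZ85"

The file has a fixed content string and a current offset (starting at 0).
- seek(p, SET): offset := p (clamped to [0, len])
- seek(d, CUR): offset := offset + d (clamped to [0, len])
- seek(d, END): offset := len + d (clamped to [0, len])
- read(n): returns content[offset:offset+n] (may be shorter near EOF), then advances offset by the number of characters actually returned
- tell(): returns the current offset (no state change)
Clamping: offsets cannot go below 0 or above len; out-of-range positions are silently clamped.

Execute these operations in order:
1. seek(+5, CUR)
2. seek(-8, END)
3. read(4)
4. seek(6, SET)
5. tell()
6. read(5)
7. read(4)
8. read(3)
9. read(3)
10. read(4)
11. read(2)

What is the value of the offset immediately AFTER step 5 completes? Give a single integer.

Answer: 6

Derivation:
After 1 (seek(+5, CUR)): offset=5
After 2 (seek(-8, END)): offset=13
After 3 (read(4)): returned 'KIWA', offset=17
After 4 (seek(6, SET)): offset=6
After 5 (tell()): offset=6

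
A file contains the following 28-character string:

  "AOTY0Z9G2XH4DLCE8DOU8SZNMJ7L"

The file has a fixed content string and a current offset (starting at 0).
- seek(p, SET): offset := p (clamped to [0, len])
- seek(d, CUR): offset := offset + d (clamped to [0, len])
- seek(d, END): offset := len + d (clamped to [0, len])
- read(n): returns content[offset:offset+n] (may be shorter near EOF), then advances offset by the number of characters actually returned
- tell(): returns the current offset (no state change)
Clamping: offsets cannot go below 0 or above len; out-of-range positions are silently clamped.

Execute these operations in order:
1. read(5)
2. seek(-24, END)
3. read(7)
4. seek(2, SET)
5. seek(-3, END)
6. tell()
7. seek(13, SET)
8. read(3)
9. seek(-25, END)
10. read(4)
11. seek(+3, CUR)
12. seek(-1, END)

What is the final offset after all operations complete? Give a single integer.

Answer: 27

Derivation:
After 1 (read(5)): returned 'AOTY0', offset=5
After 2 (seek(-24, END)): offset=4
After 3 (read(7)): returned '0Z9G2XH', offset=11
After 4 (seek(2, SET)): offset=2
After 5 (seek(-3, END)): offset=25
After 6 (tell()): offset=25
After 7 (seek(13, SET)): offset=13
After 8 (read(3)): returned 'LCE', offset=16
After 9 (seek(-25, END)): offset=3
After 10 (read(4)): returned 'Y0Z9', offset=7
After 11 (seek(+3, CUR)): offset=10
After 12 (seek(-1, END)): offset=27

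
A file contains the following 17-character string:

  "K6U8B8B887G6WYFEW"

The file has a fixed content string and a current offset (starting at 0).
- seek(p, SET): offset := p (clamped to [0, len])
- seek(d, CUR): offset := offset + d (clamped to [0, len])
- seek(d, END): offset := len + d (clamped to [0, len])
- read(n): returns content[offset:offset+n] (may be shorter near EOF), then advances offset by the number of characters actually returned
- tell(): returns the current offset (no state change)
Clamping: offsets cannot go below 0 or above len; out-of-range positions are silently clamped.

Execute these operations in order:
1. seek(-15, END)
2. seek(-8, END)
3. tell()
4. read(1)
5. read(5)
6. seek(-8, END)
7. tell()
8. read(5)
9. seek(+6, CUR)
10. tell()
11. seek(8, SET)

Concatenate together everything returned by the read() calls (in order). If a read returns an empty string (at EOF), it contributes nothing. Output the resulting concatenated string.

After 1 (seek(-15, END)): offset=2
After 2 (seek(-8, END)): offset=9
After 3 (tell()): offset=9
After 4 (read(1)): returned '7', offset=10
After 5 (read(5)): returned 'G6WYF', offset=15
After 6 (seek(-8, END)): offset=9
After 7 (tell()): offset=9
After 8 (read(5)): returned '7G6WY', offset=14
After 9 (seek(+6, CUR)): offset=17
After 10 (tell()): offset=17
After 11 (seek(8, SET)): offset=8

Answer: 7G6WYF7G6WY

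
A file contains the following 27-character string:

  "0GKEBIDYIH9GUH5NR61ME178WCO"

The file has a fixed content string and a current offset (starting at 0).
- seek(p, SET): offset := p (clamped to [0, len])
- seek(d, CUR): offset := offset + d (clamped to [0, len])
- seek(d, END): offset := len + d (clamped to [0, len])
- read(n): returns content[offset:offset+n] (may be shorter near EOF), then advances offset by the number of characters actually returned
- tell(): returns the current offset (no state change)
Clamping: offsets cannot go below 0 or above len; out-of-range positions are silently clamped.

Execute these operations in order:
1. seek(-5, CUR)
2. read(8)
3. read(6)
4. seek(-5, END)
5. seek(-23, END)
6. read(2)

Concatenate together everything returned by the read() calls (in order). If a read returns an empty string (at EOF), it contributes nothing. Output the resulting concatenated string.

After 1 (seek(-5, CUR)): offset=0
After 2 (read(8)): returned '0GKEBIDY', offset=8
After 3 (read(6)): returned 'IH9GUH', offset=14
After 4 (seek(-5, END)): offset=22
After 5 (seek(-23, END)): offset=4
After 6 (read(2)): returned 'BI', offset=6

Answer: 0GKEBIDYIH9GUHBI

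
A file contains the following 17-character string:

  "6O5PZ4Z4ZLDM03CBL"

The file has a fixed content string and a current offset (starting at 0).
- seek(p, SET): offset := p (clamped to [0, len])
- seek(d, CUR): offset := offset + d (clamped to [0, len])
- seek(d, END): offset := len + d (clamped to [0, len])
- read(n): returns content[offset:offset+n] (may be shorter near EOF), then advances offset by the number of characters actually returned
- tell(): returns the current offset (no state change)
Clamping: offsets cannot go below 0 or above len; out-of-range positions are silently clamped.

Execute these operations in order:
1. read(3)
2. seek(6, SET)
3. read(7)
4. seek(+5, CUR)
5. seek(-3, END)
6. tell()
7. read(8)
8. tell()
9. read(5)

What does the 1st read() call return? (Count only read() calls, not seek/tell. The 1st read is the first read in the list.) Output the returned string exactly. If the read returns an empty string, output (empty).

After 1 (read(3)): returned '6O5', offset=3
After 2 (seek(6, SET)): offset=6
After 3 (read(7)): returned 'Z4ZLDM0', offset=13
After 4 (seek(+5, CUR)): offset=17
After 5 (seek(-3, END)): offset=14
After 6 (tell()): offset=14
After 7 (read(8)): returned 'CBL', offset=17
After 8 (tell()): offset=17
After 9 (read(5)): returned '', offset=17

Answer: 6O5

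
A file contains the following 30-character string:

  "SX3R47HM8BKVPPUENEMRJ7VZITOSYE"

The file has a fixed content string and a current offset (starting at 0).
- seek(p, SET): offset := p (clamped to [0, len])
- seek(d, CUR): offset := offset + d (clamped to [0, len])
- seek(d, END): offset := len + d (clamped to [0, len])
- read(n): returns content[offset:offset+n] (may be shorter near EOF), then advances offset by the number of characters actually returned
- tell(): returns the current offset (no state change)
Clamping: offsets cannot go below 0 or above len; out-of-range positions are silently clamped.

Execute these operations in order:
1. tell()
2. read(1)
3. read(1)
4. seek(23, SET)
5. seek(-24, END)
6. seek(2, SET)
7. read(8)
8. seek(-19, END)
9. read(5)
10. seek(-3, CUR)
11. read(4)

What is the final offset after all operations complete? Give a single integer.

After 1 (tell()): offset=0
After 2 (read(1)): returned 'S', offset=1
After 3 (read(1)): returned 'X', offset=2
After 4 (seek(23, SET)): offset=23
After 5 (seek(-24, END)): offset=6
After 6 (seek(2, SET)): offset=2
After 7 (read(8)): returned '3R47HM8B', offset=10
After 8 (seek(-19, END)): offset=11
After 9 (read(5)): returned 'VPPUE', offset=16
After 10 (seek(-3, CUR)): offset=13
After 11 (read(4)): returned 'PUEN', offset=17

Answer: 17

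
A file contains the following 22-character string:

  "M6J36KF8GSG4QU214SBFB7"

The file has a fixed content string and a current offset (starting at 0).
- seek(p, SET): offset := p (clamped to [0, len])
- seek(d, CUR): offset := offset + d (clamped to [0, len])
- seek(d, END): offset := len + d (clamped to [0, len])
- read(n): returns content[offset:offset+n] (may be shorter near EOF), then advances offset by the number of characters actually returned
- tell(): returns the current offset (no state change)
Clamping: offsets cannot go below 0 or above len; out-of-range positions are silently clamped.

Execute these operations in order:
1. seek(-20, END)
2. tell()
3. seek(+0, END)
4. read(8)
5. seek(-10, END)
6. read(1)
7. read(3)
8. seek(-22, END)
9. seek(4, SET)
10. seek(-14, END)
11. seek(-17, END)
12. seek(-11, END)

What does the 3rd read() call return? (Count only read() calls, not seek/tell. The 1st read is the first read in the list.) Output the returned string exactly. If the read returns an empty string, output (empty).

Answer: U21

Derivation:
After 1 (seek(-20, END)): offset=2
After 2 (tell()): offset=2
After 3 (seek(+0, END)): offset=22
After 4 (read(8)): returned '', offset=22
After 5 (seek(-10, END)): offset=12
After 6 (read(1)): returned 'Q', offset=13
After 7 (read(3)): returned 'U21', offset=16
After 8 (seek(-22, END)): offset=0
After 9 (seek(4, SET)): offset=4
After 10 (seek(-14, END)): offset=8
After 11 (seek(-17, END)): offset=5
After 12 (seek(-11, END)): offset=11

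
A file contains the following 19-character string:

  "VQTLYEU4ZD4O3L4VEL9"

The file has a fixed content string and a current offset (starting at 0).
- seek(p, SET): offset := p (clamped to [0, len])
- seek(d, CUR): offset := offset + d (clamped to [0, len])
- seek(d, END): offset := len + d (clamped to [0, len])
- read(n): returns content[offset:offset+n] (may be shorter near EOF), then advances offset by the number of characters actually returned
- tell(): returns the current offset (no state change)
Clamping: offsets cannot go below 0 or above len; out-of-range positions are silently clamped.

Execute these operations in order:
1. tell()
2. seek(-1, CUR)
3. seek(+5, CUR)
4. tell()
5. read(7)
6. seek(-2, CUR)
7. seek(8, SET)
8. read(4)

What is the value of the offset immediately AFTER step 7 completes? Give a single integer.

Answer: 8

Derivation:
After 1 (tell()): offset=0
After 2 (seek(-1, CUR)): offset=0
After 3 (seek(+5, CUR)): offset=5
After 4 (tell()): offset=5
After 5 (read(7)): returned 'EU4ZD4O', offset=12
After 6 (seek(-2, CUR)): offset=10
After 7 (seek(8, SET)): offset=8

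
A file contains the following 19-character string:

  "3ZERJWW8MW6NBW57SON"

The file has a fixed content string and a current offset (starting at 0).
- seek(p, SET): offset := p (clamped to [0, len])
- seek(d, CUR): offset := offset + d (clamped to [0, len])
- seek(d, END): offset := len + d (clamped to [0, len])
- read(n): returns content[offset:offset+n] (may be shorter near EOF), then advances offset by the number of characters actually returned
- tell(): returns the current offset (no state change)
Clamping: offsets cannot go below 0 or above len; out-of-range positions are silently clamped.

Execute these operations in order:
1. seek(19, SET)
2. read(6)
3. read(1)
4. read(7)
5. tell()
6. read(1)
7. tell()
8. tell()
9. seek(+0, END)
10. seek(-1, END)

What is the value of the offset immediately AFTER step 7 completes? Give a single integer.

Answer: 19

Derivation:
After 1 (seek(19, SET)): offset=19
After 2 (read(6)): returned '', offset=19
After 3 (read(1)): returned '', offset=19
After 4 (read(7)): returned '', offset=19
After 5 (tell()): offset=19
After 6 (read(1)): returned '', offset=19
After 7 (tell()): offset=19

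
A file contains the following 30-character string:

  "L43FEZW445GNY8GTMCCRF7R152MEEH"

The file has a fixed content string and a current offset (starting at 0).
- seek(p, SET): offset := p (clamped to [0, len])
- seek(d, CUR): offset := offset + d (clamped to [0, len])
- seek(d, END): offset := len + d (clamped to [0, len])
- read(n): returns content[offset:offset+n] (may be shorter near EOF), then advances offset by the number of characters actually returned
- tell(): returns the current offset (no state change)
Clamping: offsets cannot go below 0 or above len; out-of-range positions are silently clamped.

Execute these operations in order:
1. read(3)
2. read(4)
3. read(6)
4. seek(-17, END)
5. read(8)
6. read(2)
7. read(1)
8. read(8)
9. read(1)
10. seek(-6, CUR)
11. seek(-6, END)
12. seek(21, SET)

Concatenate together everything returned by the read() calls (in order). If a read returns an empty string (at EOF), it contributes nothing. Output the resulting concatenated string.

After 1 (read(3)): returned 'L43', offset=3
After 2 (read(4)): returned 'FEZW', offset=7
After 3 (read(6)): returned '445GNY', offset=13
After 4 (seek(-17, END)): offset=13
After 5 (read(8)): returned '8GTMCCRF', offset=21
After 6 (read(2)): returned '7R', offset=23
After 7 (read(1)): returned '1', offset=24
After 8 (read(8)): returned '52MEEH', offset=30
After 9 (read(1)): returned '', offset=30
After 10 (seek(-6, CUR)): offset=24
After 11 (seek(-6, END)): offset=24
After 12 (seek(21, SET)): offset=21

Answer: L43FEZW445GNY8GTMCCRF7R152MEEH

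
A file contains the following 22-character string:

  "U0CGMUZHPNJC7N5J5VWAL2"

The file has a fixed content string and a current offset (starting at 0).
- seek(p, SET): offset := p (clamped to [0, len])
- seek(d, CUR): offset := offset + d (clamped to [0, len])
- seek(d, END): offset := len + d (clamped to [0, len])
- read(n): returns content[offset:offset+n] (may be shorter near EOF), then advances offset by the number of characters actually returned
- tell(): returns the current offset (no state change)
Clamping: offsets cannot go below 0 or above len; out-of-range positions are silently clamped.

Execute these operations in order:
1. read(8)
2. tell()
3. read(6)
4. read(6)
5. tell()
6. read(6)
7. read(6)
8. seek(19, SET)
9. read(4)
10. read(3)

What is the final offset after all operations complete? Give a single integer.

After 1 (read(8)): returned 'U0CGMUZH', offset=8
After 2 (tell()): offset=8
After 3 (read(6)): returned 'PNJC7N', offset=14
After 4 (read(6)): returned '5J5VWA', offset=20
After 5 (tell()): offset=20
After 6 (read(6)): returned 'L2', offset=22
After 7 (read(6)): returned '', offset=22
After 8 (seek(19, SET)): offset=19
After 9 (read(4)): returned 'AL2', offset=22
After 10 (read(3)): returned '', offset=22

Answer: 22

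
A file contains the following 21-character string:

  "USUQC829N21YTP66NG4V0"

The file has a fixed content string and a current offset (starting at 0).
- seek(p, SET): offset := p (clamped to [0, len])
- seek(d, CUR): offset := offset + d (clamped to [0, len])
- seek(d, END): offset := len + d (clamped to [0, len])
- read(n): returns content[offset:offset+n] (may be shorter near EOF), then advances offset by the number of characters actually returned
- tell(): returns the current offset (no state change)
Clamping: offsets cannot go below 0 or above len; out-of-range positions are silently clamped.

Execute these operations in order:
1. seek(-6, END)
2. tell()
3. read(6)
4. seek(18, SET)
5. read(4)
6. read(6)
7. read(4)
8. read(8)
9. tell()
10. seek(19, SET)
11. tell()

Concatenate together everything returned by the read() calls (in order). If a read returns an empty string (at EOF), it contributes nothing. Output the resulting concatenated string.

After 1 (seek(-6, END)): offset=15
After 2 (tell()): offset=15
After 3 (read(6)): returned '6NG4V0', offset=21
After 4 (seek(18, SET)): offset=18
After 5 (read(4)): returned '4V0', offset=21
After 6 (read(6)): returned '', offset=21
After 7 (read(4)): returned '', offset=21
After 8 (read(8)): returned '', offset=21
After 9 (tell()): offset=21
After 10 (seek(19, SET)): offset=19
After 11 (tell()): offset=19

Answer: 6NG4V04V0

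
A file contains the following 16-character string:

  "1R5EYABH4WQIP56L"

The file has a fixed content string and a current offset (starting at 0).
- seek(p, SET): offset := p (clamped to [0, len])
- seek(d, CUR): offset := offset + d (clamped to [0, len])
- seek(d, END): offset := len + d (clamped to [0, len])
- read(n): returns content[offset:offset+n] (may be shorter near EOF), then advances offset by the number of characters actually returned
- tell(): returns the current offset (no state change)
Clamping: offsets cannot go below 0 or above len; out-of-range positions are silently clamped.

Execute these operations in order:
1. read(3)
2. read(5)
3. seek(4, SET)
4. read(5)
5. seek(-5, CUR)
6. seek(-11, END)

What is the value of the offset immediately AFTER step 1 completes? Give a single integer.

Answer: 3

Derivation:
After 1 (read(3)): returned '1R5', offset=3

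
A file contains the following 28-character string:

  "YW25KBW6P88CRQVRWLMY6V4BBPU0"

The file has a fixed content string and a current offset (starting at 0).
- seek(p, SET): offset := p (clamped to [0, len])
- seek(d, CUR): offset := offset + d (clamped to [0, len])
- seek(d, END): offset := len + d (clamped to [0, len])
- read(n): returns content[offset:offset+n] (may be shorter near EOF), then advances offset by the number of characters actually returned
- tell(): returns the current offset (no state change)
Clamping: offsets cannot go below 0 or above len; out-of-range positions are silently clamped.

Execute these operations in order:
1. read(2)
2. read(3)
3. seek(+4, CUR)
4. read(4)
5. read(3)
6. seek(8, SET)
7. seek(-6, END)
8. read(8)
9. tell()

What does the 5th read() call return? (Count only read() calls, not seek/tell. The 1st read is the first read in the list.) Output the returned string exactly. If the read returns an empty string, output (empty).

Answer: 4BBPU0

Derivation:
After 1 (read(2)): returned 'YW', offset=2
After 2 (read(3)): returned '25K', offset=5
After 3 (seek(+4, CUR)): offset=9
After 4 (read(4)): returned '88CR', offset=13
After 5 (read(3)): returned 'QVR', offset=16
After 6 (seek(8, SET)): offset=8
After 7 (seek(-6, END)): offset=22
After 8 (read(8)): returned '4BBPU0', offset=28
After 9 (tell()): offset=28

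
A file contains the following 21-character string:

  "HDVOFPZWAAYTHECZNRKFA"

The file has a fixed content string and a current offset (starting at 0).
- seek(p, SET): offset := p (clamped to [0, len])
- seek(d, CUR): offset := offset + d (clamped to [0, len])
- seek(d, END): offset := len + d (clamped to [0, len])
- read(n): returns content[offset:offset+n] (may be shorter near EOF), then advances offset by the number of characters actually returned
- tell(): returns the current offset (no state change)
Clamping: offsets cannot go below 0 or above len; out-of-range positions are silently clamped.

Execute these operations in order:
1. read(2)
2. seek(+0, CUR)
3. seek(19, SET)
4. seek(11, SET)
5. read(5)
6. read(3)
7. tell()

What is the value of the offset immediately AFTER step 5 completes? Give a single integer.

After 1 (read(2)): returned 'HD', offset=2
After 2 (seek(+0, CUR)): offset=2
After 3 (seek(19, SET)): offset=19
After 4 (seek(11, SET)): offset=11
After 5 (read(5)): returned 'THECZ', offset=16

Answer: 16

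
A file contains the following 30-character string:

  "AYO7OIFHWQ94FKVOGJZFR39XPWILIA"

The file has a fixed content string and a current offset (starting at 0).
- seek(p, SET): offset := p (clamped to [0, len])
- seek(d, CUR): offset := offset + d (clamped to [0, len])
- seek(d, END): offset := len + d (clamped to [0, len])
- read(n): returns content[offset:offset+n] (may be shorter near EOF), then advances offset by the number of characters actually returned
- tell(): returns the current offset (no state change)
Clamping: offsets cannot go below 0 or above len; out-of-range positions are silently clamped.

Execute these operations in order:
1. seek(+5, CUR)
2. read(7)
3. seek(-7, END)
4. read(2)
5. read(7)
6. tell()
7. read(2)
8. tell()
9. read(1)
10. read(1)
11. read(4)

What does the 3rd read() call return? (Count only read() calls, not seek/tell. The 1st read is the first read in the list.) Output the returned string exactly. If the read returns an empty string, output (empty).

After 1 (seek(+5, CUR)): offset=5
After 2 (read(7)): returned 'IFHWQ94', offset=12
After 3 (seek(-7, END)): offset=23
After 4 (read(2)): returned 'XP', offset=25
After 5 (read(7)): returned 'WILIA', offset=30
After 6 (tell()): offset=30
After 7 (read(2)): returned '', offset=30
After 8 (tell()): offset=30
After 9 (read(1)): returned '', offset=30
After 10 (read(1)): returned '', offset=30
After 11 (read(4)): returned '', offset=30

Answer: WILIA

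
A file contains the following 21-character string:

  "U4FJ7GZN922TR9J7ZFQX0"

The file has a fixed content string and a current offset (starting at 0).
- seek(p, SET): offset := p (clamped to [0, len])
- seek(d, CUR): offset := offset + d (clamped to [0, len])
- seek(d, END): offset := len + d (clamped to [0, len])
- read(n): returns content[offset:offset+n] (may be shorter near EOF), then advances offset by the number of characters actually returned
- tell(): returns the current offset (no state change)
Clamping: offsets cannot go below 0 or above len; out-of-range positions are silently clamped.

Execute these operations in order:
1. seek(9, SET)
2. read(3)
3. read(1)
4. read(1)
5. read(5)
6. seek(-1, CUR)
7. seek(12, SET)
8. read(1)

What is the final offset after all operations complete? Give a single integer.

After 1 (seek(9, SET)): offset=9
After 2 (read(3)): returned '22T', offset=12
After 3 (read(1)): returned 'R', offset=13
After 4 (read(1)): returned '9', offset=14
After 5 (read(5)): returned 'J7ZFQ', offset=19
After 6 (seek(-1, CUR)): offset=18
After 7 (seek(12, SET)): offset=12
After 8 (read(1)): returned 'R', offset=13

Answer: 13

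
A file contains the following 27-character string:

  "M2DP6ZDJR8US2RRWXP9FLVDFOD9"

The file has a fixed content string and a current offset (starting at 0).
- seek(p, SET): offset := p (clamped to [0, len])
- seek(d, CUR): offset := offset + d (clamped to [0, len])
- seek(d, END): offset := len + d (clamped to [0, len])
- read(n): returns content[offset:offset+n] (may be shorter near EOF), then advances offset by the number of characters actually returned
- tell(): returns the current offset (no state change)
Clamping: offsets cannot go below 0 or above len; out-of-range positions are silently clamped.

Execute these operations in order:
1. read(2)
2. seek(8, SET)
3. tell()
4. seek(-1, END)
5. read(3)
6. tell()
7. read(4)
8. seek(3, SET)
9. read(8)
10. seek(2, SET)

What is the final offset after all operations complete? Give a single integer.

Answer: 2

Derivation:
After 1 (read(2)): returned 'M2', offset=2
After 2 (seek(8, SET)): offset=8
After 3 (tell()): offset=8
After 4 (seek(-1, END)): offset=26
After 5 (read(3)): returned '9', offset=27
After 6 (tell()): offset=27
After 7 (read(4)): returned '', offset=27
After 8 (seek(3, SET)): offset=3
After 9 (read(8)): returned 'P6ZDJR8U', offset=11
After 10 (seek(2, SET)): offset=2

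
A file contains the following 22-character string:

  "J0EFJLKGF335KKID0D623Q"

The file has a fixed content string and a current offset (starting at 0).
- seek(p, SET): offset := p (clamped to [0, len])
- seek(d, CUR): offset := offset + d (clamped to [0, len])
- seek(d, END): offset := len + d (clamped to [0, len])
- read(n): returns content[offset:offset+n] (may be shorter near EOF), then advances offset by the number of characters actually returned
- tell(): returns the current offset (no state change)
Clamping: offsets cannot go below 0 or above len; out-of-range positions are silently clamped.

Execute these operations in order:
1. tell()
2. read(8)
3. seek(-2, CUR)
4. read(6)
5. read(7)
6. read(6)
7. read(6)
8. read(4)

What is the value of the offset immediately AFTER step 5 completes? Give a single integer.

After 1 (tell()): offset=0
After 2 (read(8)): returned 'J0EFJLKG', offset=8
After 3 (seek(-2, CUR)): offset=6
After 4 (read(6)): returned 'KGF335', offset=12
After 5 (read(7)): returned 'KKID0D6', offset=19

Answer: 19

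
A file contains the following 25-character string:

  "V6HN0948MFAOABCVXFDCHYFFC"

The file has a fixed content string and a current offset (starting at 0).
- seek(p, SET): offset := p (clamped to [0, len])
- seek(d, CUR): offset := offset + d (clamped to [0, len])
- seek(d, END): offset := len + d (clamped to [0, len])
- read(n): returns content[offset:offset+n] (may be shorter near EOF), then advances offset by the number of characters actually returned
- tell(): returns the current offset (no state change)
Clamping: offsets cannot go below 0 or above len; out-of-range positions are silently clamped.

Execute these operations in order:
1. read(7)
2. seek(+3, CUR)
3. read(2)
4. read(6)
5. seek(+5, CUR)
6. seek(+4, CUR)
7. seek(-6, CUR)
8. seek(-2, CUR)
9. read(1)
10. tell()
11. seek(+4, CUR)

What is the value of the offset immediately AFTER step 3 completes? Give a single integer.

After 1 (read(7)): returned 'V6HN094', offset=7
After 2 (seek(+3, CUR)): offset=10
After 3 (read(2)): returned 'AO', offset=12

Answer: 12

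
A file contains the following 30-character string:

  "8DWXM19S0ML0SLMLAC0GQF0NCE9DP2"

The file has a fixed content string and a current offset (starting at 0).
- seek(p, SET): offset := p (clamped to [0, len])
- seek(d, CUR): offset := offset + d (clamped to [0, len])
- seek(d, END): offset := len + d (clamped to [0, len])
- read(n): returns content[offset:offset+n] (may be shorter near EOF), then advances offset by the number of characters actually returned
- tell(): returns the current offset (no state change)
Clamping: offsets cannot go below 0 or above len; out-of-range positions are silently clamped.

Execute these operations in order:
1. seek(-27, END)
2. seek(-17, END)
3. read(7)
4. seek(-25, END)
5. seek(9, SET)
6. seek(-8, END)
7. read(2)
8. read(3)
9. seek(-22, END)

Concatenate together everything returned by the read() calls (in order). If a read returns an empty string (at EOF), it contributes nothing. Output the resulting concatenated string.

Answer: LMLAC0G0NCE9

Derivation:
After 1 (seek(-27, END)): offset=3
After 2 (seek(-17, END)): offset=13
After 3 (read(7)): returned 'LMLAC0G', offset=20
After 4 (seek(-25, END)): offset=5
After 5 (seek(9, SET)): offset=9
After 6 (seek(-8, END)): offset=22
After 7 (read(2)): returned '0N', offset=24
After 8 (read(3)): returned 'CE9', offset=27
After 9 (seek(-22, END)): offset=8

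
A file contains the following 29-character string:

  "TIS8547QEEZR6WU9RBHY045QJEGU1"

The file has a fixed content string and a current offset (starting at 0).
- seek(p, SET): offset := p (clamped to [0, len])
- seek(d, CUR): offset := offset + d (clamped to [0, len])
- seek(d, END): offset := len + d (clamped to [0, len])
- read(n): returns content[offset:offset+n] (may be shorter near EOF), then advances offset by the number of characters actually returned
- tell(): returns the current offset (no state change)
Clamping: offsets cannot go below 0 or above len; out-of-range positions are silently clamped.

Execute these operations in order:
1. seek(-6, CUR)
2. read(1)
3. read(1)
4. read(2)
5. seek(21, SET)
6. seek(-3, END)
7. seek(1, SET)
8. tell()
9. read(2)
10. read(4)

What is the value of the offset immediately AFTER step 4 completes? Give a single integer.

After 1 (seek(-6, CUR)): offset=0
After 2 (read(1)): returned 'T', offset=1
After 3 (read(1)): returned 'I', offset=2
After 4 (read(2)): returned 'S8', offset=4

Answer: 4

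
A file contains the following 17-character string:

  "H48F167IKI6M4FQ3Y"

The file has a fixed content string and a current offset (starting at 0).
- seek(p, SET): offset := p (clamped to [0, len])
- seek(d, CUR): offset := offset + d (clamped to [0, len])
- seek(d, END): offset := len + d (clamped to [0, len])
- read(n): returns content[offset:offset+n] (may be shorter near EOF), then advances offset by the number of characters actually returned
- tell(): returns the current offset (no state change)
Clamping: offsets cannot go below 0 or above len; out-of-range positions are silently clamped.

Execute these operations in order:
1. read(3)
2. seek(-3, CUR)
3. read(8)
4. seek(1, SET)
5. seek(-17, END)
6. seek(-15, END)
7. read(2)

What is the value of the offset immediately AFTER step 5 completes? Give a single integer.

After 1 (read(3)): returned 'H48', offset=3
After 2 (seek(-3, CUR)): offset=0
After 3 (read(8)): returned 'H48F167I', offset=8
After 4 (seek(1, SET)): offset=1
After 5 (seek(-17, END)): offset=0

Answer: 0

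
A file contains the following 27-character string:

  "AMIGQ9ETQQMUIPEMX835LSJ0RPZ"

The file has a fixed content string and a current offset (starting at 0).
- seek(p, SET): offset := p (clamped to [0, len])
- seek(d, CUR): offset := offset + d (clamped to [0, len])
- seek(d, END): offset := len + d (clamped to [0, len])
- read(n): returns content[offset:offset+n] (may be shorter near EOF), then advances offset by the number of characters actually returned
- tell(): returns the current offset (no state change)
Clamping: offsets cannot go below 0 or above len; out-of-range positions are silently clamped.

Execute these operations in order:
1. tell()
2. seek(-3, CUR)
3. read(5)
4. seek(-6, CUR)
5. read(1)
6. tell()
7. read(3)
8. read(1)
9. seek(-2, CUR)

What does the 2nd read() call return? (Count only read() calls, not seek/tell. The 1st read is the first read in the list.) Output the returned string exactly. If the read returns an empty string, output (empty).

Answer: A

Derivation:
After 1 (tell()): offset=0
After 2 (seek(-3, CUR)): offset=0
After 3 (read(5)): returned 'AMIGQ', offset=5
After 4 (seek(-6, CUR)): offset=0
After 5 (read(1)): returned 'A', offset=1
After 6 (tell()): offset=1
After 7 (read(3)): returned 'MIG', offset=4
After 8 (read(1)): returned 'Q', offset=5
After 9 (seek(-2, CUR)): offset=3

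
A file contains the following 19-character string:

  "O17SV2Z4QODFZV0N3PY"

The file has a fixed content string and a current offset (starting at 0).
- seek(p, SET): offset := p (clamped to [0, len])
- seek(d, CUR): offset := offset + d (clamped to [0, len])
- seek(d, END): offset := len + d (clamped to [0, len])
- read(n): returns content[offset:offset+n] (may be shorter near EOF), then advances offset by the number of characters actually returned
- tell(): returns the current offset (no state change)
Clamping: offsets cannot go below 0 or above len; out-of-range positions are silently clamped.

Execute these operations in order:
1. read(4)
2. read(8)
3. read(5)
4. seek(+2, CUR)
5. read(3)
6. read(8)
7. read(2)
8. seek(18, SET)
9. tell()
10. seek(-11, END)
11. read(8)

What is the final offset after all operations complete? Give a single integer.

After 1 (read(4)): returned 'O17S', offset=4
After 2 (read(8)): returned 'V2Z4QODF', offset=12
After 3 (read(5)): returned 'ZV0N3', offset=17
After 4 (seek(+2, CUR)): offset=19
After 5 (read(3)): returned '', offset=19
After 6 (read(8)): returned '', offset=19
After 7 (read(2)): returned '', offset=19
After 8 (seek(18, SET)): offset=18
After 9 (tell()): offset=18
After 10 (seek(-11, END)): offset=8
After 11 (read(8)): returned 'QODFZV0N', offset=16

Answer: 16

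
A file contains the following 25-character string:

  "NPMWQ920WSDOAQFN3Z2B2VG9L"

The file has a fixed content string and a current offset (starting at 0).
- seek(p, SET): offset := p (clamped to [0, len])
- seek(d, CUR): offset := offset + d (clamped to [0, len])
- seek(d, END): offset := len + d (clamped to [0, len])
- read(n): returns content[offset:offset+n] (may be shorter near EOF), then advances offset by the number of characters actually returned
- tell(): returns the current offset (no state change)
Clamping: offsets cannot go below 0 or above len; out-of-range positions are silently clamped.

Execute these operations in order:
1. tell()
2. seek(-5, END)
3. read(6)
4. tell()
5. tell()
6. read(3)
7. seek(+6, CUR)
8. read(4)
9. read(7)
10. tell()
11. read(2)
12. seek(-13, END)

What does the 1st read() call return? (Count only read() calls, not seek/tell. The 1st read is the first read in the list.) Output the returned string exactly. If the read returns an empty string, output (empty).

After 1 (tell()): offset=0
After 2 (seek(-5, END)): offset=20
After 3 (read(6)): returned '2VG9L', offset=25
After 4 (tell()): offset=25
After 5 (tell()): offset=25
After 6 (read(3)): returned '', offset=25
After 7 (seek(+6, CUR)): offset=25
After 8 (read(4)): returned '', offset=25
After 9 (read(7)): returned '', offset=25
After 10 (tell()): offset=25
After 11 (read(2)): returned '', offset=25
After 12 (seek(-13, END)): offset=12

Answer: 2VG9L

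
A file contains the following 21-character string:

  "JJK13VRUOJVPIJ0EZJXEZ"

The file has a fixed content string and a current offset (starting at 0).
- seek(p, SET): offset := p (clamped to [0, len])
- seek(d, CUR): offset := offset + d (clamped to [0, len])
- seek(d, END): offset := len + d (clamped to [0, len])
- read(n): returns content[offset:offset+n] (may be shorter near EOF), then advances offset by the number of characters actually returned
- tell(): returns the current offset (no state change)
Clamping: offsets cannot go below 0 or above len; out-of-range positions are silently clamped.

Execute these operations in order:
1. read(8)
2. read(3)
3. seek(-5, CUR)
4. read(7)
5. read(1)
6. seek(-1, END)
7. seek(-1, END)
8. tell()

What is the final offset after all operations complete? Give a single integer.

Answer: 20

Derivation:
After 1 (read(8)): returned 'JJK13VRU', offset=8
After 2 (read(3)): returned 'OJV', offset=11
After 3 (seek(-5, CUR)): offset=6
After 4 (read(7)): returned 'RUOJVPI', offset=13
After 5 (read(1)): returned 'J', offset=14
After 6 (seek(-1, END)): offset=20
After 7 (seek(-1, END)): offset=20
After 8 (tell()): offset=20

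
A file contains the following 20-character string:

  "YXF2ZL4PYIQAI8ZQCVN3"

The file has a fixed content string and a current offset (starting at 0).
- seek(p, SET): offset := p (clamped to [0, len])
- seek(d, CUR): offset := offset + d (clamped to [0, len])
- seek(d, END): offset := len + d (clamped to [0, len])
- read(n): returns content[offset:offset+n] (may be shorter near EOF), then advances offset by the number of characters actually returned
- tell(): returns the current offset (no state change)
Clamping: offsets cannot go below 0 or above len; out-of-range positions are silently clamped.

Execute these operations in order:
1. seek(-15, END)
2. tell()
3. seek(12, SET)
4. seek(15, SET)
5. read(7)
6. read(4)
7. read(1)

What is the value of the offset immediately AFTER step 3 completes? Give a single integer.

After 1 (seek(-15, END)): offset=5
After 2 (tell()): offset=5
After 3 (seek(12, SET)): offset=12

Answer: 12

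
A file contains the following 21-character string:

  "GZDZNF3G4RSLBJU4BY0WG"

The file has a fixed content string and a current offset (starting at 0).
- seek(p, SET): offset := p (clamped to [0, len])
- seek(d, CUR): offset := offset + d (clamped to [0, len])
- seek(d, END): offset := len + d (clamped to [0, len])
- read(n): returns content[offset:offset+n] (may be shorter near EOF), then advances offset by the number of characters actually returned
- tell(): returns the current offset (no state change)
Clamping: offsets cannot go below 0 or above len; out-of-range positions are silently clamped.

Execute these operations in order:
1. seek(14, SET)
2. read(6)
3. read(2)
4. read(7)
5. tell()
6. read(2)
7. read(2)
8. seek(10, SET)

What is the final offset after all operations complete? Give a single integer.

Answer: 10

Derivation:
After 1 (seek(14, SET)): offset=14
After 2 (read(6)): returned 'U4BY0W', offset=20
After 3 (read(2)): returned 'G', offset=21
After 4 (read(7)): returned '', offset=21
After 5 (tell()): offset=21
After 6 (read(2)): returned '', offset=21
After 7 (read(2)): returned '', offset=21
After 8 (seek(10, SET)): offset=10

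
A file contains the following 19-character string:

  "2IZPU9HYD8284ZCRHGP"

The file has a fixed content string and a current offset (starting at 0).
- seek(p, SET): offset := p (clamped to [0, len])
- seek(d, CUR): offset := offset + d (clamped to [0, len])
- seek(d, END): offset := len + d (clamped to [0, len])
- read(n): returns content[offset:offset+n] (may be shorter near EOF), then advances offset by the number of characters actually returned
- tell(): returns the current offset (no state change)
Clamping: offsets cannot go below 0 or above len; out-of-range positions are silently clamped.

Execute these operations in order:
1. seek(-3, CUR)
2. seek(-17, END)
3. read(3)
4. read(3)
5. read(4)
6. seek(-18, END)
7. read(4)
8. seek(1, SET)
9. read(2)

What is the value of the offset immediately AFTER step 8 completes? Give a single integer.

Answer: 1

Derivation:
After 1 (seek(-3, CUR)): offset=0
After 2 (seek(-17, END)): offset=2
After 3 (read(3)): returned 'ZPU', offset=5
After 4 (read(3)): returned '9HY', offset=8
After 5 (read(4)): returned 'D828', offset=12
After 6 (seek(-18, END)): offset=1
After 7 (read(4)): returned 'IZPU', offset=5
After 8 (seek(1, SET)): offset=1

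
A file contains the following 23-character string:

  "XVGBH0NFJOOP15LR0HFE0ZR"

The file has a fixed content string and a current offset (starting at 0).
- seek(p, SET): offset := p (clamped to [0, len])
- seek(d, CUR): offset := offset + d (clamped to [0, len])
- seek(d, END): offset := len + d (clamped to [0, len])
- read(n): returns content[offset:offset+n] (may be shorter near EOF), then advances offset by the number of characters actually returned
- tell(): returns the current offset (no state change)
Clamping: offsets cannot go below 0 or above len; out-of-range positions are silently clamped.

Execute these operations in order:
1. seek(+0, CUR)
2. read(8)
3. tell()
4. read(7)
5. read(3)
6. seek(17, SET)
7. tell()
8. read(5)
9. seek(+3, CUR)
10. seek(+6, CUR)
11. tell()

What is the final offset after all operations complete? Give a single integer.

After 1 (seek(+0, CUR)): offset=0
After 2 (read(8)): returned 'XVGBH0NF', offset=8
After 3 (tell()): offset=8
After 4 (read(7)): returned 'JOOP15L', offset=15
After 5 (read(3)): returned 'R0H', offset=18
After 6 (seek(17, SET)): offset=17
After 7 (tell()): offset=17
After 8 (read(5)): returned 'HFE0Z', offset=22
After 9 (seek(+3, CUR)): offset=23
After 10 (seek(+6, CUR)): offset=23
After 11 (tell()): offset=23

Answer: 23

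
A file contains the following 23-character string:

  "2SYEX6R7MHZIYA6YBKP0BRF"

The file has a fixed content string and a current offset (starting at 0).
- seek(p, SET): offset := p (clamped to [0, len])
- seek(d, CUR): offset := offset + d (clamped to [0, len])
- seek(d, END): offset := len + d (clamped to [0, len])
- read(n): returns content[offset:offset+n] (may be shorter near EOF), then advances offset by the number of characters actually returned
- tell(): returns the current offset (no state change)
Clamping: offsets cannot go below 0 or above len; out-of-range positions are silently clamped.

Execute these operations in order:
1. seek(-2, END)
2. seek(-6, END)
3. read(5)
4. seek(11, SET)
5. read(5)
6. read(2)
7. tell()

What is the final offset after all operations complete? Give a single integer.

After 1 (seek(-2, END)): offset=21
After 2 (seek(-6, END)): offset=17
After 3 (read(5)): returned 'KP0BR', offset=22
After 4 (seek(11, SET)): offset=11
After 5 (read(5)): returned 'IYA6Y', offset=16
After 6 (read(2)): returned 'BK', offset=18
After 7 (tell()): offset=18

Answer: 18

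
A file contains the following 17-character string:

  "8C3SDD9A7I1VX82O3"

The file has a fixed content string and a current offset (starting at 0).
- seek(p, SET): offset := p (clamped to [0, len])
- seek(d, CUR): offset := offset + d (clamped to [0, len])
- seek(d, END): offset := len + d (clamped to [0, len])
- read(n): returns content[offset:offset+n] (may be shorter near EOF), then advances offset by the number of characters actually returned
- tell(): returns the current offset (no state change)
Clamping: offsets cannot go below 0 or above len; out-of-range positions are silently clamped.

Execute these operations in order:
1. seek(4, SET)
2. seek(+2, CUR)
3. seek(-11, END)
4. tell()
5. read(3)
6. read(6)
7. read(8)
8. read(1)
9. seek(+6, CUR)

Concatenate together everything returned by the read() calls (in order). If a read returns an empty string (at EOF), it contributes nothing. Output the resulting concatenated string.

Answer: 9A7I1VX82O3

Derivation:
After 1 (seek(4, SET)): offset=4
After 2 (seek(+2, CUR)): offset=6
After 3 (seek(-11, END)): offset=6
After 4 (tell()): offset=6
After 5 (read(3)): returned '9A7', offset=9
After 6 (read(6)): returned 'I1VX82', offset=15
After 7 (read(8)): returned 'O3', offset=17
After 8 (read(1)): returned '', offset=17
After 9 (seek(+6, CUR)): offset=17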